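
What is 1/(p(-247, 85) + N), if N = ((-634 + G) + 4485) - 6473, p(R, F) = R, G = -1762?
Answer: -1/4631 ≈ -0.00021594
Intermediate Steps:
N = -4384 (N = ((-634 - 1762) + 4485) - 6473 = (-2396 + 4485) - 6473 = 2089 - 6473 = -4384)
1/(p(-247, 85) + N) = 1/(-247 - 4384) = 1/(-4631) = -1/4631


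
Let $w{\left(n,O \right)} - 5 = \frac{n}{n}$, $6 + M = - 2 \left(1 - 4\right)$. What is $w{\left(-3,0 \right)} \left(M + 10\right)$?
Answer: $60$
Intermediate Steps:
$M = 0$ ($M = -6 - 2 \left(1 - 4\right) = -6 - -6 = -6 + 6 = 0$)
$w{\left(n,O \right)} = 6$ ($w{\left(n,O \right)} = 5 + \frac{n}{n} = 5 + 1 = 6$)
$w{\left(-3,0 \right)} \left(M + 10\right) = 6 \left(0 + 10\right) = 6 \cdot 10 = 60$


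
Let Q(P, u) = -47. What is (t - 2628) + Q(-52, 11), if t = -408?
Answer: -3083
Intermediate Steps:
(t - 2628) + Q(-52, 11) = (-408 - 2628) - 47 = -3036 - 47 = -3083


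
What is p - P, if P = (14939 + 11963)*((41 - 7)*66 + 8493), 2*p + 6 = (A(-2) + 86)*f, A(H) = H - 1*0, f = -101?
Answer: -288851019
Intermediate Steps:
A(H) = H (A(H) = H + 0 = H)
p = -4245 (p = -3 + ((-2 + 86)*(-101))/2 = -3 + (84*(-101))/2 = -3 + (½)*(-8484) = -3 - 4242 = -4245)
P = 288846774 (P = 26902*(34*66 + 8493) = 26902*(2244 + 8493) = 26902*10737 = 288846774)
p - P = -4245 - 1*288846774 = -4245 - 288846774 = -288851019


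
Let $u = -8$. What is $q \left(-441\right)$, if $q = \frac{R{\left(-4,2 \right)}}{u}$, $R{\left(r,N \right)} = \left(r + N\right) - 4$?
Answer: $- \frac{1323}{4} \approx -330.75$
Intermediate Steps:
$R{\left(r,N \right)} = -4 + N + r$ ($R{\left(r,N \right)} = \left(N + r\right) - 4 = -4 + N + r$)
$q = \frac{3}{4}$ ($q = \frac{-4 + 2 - 4}{-8} = \left(-6\right) \left(- \frac{1}{8}\right) = \frac{3}{4} \approx 0.75$)
$q \left(-441\right) = \frac{3}{4} \left(-441\right) = - \frac{1323}{4}$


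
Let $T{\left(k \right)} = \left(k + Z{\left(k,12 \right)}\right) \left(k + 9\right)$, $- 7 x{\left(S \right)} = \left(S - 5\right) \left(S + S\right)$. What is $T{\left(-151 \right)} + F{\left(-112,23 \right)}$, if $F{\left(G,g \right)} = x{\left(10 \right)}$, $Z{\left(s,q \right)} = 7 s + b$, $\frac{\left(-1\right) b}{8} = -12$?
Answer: $\frac{1105228}{7} \approx 1.5789 \cdot 10^{5}$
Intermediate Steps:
$b = 96$ ($b = \left(-8\right) \left(-12\right) = 96$)
$x{\left(S \right)} = - \frac{2 S \left(-5 + S\right)}{7}$ ($x{\left(S \right)} = - \frac{\left(S - 5\right) \left(S + S\right)}{7} = - \frac{\left(-5 + S\right) 2 S}{7} = - \frac{2 S \left(-5 + S\right)}{7}$)
$Z{\left(s,q \right)} = 96 + 7 s$ ($Z{\left(s,q \right)} = 7 s + 96 = 96 + 7 s$)
$F{\left(G,g \right)} = - \frac{100}{7}$ ($F{\left(G,g \right)} = \frac{2}{7} \cdot 10 \left(5 - 10\right) = \frac{2}{7} \cdot 10 \left(-5\right) = - \frac{100}{7}$)
$T{\left(k \right)} = \left(9 + k\right) \left(96 + 8 k\right)$ ($T{\left(k \right)} = \left(k + \left(96 + 7 k\right)\right) \left(k + 9\right) = \left(96 + 8 k\right) \left(9 + k\right) = \left(9 + k\right) \left(96 + 8 k\right)$)
$T{\left(-151 \right)} + F{\left(-112,23 \right)} = \left(864 + 8 \left(-151\right)^{2} + 168 \left(-151\right)\right) - \frac{100}{7} = \left(864 + 8 \cdot 22801 - 25368\right) - \frac{100}{7} = \left(864 + 182408 - 25368\right) - \frac{100}{7} = 157904 - \frac{100}{7} = \frac{1105228}{7}$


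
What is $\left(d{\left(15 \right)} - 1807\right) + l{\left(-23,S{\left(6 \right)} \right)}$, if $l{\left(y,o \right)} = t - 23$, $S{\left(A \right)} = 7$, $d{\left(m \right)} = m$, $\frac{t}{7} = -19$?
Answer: $-1948$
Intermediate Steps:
$t = -133$ ($t = 7 \left(-19\right) = -133$)
$l{\left(y,o \right)} = -156$ ($l{\left(y,o \right)} = -133 - 23 = -156$)
$\left(d{\left(15 \right)} - 1807\right) + l{\left(-23,S{\left(6 \right)} \right)} = \left(15 - 1807\right) - 156 = -1792 - 156 = -1948$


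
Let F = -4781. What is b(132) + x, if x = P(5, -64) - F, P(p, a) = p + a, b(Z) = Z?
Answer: 4854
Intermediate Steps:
P(p, a) = a + p
x = 4722 (x = (-64 + 5) - 1*(-4781) = -59 + 4781 = 4722)
b(132) + x = 132 + 4722 = 4854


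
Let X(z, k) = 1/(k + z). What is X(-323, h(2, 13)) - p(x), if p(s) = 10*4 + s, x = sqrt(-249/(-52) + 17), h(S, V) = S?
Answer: -12841/321 - sqrt(14729)/26 ≈ -44.671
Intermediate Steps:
x = sqrt(14729)/26 (x = sqrt(-249*(-1/52) + 17) = sqrt(249/52 + 17) = sqrt(1133/52) = sqrt(14729)/26 ≈ 4.6678)
p(s) = 40 + s
X(-323, h(2, 13)) - p(x) = 1/(2 - 323) - (40 + sqrt(14729)/26) = 1/(-321) + (-40 - sqrt(14729)/26) = -1/321 + (-40 - sqrt(14729)/26) = -12841/321 - sqrt(14729)/26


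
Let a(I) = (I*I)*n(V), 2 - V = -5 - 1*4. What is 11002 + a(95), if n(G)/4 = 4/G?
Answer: 265422/11 ≈ 24129.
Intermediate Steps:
V = 11 (V = 2 - (-5 - 1*4) = 2 - (-5 - 4) = 2 - 1*(-9) = 2 + 9 = 11)
n(G) = 16/G (n(G) = 4*(4/G) = 16/G)
a(I) = 16*I**2/11 (a(I) = (I*I)*(16/11) = I**2*(16*(1/11)) = I**2*(16/11) = 16*I**2/11)
11002 + a(95) = 11002 + (16/11)*95**2 = 11002 + (16/11)*9025 = 11002 + 144400/11 = 265422/11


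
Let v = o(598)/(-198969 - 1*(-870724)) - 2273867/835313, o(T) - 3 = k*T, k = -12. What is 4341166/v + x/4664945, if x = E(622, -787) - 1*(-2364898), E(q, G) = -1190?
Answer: -5681760648638578862629689/3576784130843319815 ≈ -1.5885e+6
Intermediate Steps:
o(T) = 3 - 12*T
v = -1533473226734/561125684315 (v = (3 - 12*598)/(-198969 - 1*(-870724)) - 2273867/835313 = (3 - 7176)/(-198969 + 870724) - 2273867*1/835313 = -7173/671755 - 2273867/835313 = -1533473226734/561125684315 ≈ -2.7329)
x = 2363708 (x = -1190 - 1*(-2364898) = -1190 + 2364898 = 2363708)
4341166/v + x/4664945 = 4341166/(-1533473226734/561125684315) + 2363708/4664945 = 4341166*(-561125684315/1533473226734) + 2363708*(1/4664945) = -1217969871237505645/766736613367 + 2363708/4664945 = -5681760648638578862629689/3576784130843319815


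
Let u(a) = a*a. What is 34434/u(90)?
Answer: 1913/450 ≈ 4.2511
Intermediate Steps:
u(a) = a**2
34434/u(90) = 34434/(90**2) = 34434/8100 = 34434*(1/8100) = 1913/450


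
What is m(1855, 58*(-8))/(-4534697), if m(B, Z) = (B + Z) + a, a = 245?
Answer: -1636/4534697 ≈ -0.00036077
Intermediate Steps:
m(B, Z) = 245 + B + Z (m(B, Z) = (B + Z) + 245 = 245 + B + Z)
m(1855, 58*(-8))/(-4534697) = (245 + 1855 + 58*(-8))/(-4534697) = (245 + 1855 - 464)*(-1/4534697) = 1636*(-1/4534697) = -1636/4534697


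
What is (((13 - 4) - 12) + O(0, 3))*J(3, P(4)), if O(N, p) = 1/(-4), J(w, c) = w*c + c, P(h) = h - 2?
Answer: -26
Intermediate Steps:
P(h) = -2 + h
J(w, c) = c + c*w (J(w, c) = c*w + c = c + c*w)
O(N, p) = -¼
(((13 - 4) - 12) + O(0, 3))*J(3, P(4)) = (((13 - 4) - 12) - ¼)*((-2 + 4)*(1 + 3)) = ((9 - 12) - ¼)*(2*4) = (-3 - ¼)*8 = -13/4*8 = -26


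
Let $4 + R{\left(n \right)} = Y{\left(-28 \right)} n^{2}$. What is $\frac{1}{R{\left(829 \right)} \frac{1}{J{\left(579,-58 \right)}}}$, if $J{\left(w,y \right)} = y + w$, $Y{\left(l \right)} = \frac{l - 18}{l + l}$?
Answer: $\frac{14588}{15806431} \approx 0.00092292$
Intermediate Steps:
$Y{\left(l \right)} = \frac{-18 + l}{2 l}$
$R{\left(n \right)} = -4 + \frac{23 n^{2}}{28}$ ($R{\left(n \right)} = -4 + \frac{-18 - 28}{2 \left(-28\right)} n^{2} = -4 + \frac{1}{2} \left(- \frac{1}{28}\right) \left(-46\right) n^{2} = -4 + \frac{23 n^{2}}{28}$)
$J{\left(w,y \right)} = w + y$
$\frac{1}{R{\left(829 \right)} \frac{1}{J{\left(579,-58 \right)}}} = \frac{1}{\left(-4 + \frac{23 \cdot 829^{2}}{28}\right) \frac{1}{579 - 58}} = \frac{1}{\left(-4 + \frac{23}{28} \cdot 687241\right) \frac{1}{521}} = \frac{1}{\left(-4 + \frac{15806543}{28}\right) \frac{1}{521}} = \frac{1}{\frac{15806431}{28} \cdot \frac{1}{521}} = \frac{1}{\frac{15806431}{14588}} = \frac{14588}{15806431}$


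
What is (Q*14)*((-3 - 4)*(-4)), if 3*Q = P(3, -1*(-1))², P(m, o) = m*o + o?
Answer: 6272/3 ≈ 2090.7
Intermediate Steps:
P(m, o) = o + m*o
Q = 16/3 (Q = ((-1*(-1))*(1 + 3))²/3 = (1*4)²/3 = (⅓)*4² = (⅓)*16 = 16/3 ≈ 5.3333)
(Q*14)*((-3 - 4)*(-4)) = ((16/3)*14)*((-3 - 4)*(-4)) = 224*(-7*(-4))/3 = (224/3)*28 = 6272/3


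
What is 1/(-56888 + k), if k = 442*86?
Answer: -1/18876 ≈ -5.2977e-5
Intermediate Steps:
k = 38012
1/(-56888 + k) = 1/(-56888 + 38012) = 1/(-18876) = -1/18876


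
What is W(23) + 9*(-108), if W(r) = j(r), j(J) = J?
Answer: -949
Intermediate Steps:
W(r) = r
W(23) + 9*(-108) = 23 + 9*(-108) = 23 - 972 = -949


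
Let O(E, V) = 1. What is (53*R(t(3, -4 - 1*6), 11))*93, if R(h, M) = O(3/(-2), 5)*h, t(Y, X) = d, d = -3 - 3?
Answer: -29574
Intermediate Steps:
d = -6
t(Y, X) = -6
R(h, M) = h (R(h, M) = 1*h = h)
(53*R(t(3, -4 - 1*6), 11))*93 = (53*(-6))*93 = -318*93 = -29574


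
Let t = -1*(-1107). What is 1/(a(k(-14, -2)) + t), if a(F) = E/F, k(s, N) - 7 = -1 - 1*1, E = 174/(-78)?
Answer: 65/71926 ≈ 0.00090371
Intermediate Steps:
E = -29/13 (E = 174*(-1/78) = -29/13 ≈ -2.2308)
k(s, N) = 5 (k(s, N) = 7 + (-1 - 1*1) = 7 + (-1 - 1) = 7 - 2 = 5)
a(F) = -29/(13*F)
t = 1107
1/(a(k(-14, -2)) + t) = 1/(-29/13/5 + 1107) = 1/(-29/13*1/5 + 1107) = 1/(-29/65 + 1107) = 1/(71926/65) = 65/71926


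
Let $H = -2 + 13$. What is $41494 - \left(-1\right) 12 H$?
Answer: $41626$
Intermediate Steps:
$H = 11$
$41494 - \left(-1\right) 12 H = 41494 - \left(-1\right) 12 \cdot 11 = 41494 - \left(-12\right) 11 = 41494 - -132 = 41494 + 132 = 41626$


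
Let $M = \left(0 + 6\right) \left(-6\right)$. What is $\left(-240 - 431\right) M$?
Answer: $24156$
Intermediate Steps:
$M = -36$ ($M = 6 \left(-6\right) = -36$)
$\left(-240 - 431\right) M = \left(-240 - 431\right) \left(-36\right) = \left(-671\right) \left(-36\right) = 24156$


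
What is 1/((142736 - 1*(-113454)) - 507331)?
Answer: -1/251141 ≈ -3.9818e-6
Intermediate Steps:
1/((142736 - 1*(-113454)) - 507331) = 1/((142736 + 113454) - 507331) = 1/(256190 - 507331) = 1/(-251141) = -1/251141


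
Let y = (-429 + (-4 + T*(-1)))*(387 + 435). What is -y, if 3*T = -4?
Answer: 354830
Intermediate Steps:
T = -4/3 (T = (1/3)*(-4) = -4/3 ≈ -1.3333)
y = -354830 (y = (-429 + (-4 - 4/3*(-1)))*(387 + 435) = (-429 + (-4 + 4/3))*822 = (-429 - 8/3)*822 = -1295/3*822 = -354830)
-y = -1*(-354830) = 354830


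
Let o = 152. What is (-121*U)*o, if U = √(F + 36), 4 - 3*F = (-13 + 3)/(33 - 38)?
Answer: -18392*√330/3 ≈ -1.1137e+5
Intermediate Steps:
F = ⅔ (F = 4/3 - (-13 + 3)/(3*(33 - 38)) = 4/3 - (-10)/(3*(-5)) = 4/3 - (-10)*(-1)/(3*5) = 4/3 - ⅓*2 = 4/3 - ⅔ = ⅔ ≈ 0.66667)
U = √330/3 (U = √(⅔ + 36) = √(110/3) = √330/3 ≈ 6.0553)
(-121*U)*o = -121*√330/3*152 = -18392*√330/3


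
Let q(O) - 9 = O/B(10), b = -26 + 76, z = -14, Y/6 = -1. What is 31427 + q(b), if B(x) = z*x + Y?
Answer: 2294803/73 ≈ 31436.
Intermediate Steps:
Y = -6 (Y = 6*(-1) = -6)
B(x) = -6 - 14*x (B(x) = -14*x - 6 = -6 - 14*x)
b = 50
q(O) = 9 - O/146 (q(O) = 9 + O/(-6 - 14*10) = 9 + O/(-6 - 140) = 9 + O/(-146) = 9 + O*(-1/146) = 9 - O/146)
31427 + q(b) = 31427 + (9 - 1/146*50) = 31427 + (9 - 25/73) = 31427 + 632/73 = 2294803/73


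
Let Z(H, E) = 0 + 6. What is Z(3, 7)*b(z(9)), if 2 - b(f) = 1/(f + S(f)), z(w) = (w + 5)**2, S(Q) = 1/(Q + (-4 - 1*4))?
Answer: 147020/12283 ≈ 11.969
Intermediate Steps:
S(Q) = 1/(-8 + Q) (S(Q) = 1/(Q + (-4 - 4)) = 1/(Q - 8) = 1/(-8 + Q))
Z(H, E) = 6
z(w) = (5 + w)**2
b(f) = 2 - 1/(f + 1/(-8 + f))
Z(3, 7)*b(z(9)) = 6*((2 + (-1 + 2*(5 + 9)**2)*(-8 + (5 + 9)**2))/(1 + (5 + 9)**2*(-8 + (5 + 9)**2))) = 6*((2 + (-1 + 2*14**2)*(-8 + 14**2))/(1 + 14**2*(-8 + 14**2))) = 6*((2 + (-1 + 2*196)*(-8 + 196))/(1 + 196*(-8 + 196))) = 6*((2 + (-1 + 392)*188)/(1 + 196*188)) = 6*((2 + 391*188)/(1 + 36848)) = 6*((2 + 73508)/36849) = 6*((1/36849)*73510) = 6*(73510/36849) = 147020/12283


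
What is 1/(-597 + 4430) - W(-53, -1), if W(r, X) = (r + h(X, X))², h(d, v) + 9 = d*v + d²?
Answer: -13798799/3833 ≈ -3600.0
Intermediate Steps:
h(d, v) = -9 + d² + d*v (h(d, v) = -9 + (d*v + d²) = -9 + (d² + d*v) = -9 + d² + d*v)
W(r, X) = (-9 + r + 2*X²)² (W(r, X) = (r + (-9 + X² + X*X))² = (r + (-9 + X² + X²))² = (r + (-9 + 2*X²))² = (-9 + r + 2*X²)²)
1/(-597 + 4430) - W(-53, -1) = 1/(-597 + 4430) - (-9 - 53 + 2*(-1)²)² = 1/3833 - (-9 - 53 + 2*1)² = 1/3833 - (-9 - 53 + 2)² = 1/3833 - 1*(-60)² = 1/3833 - 1*3600 = 1/3833 - 3600 = -13798799/3833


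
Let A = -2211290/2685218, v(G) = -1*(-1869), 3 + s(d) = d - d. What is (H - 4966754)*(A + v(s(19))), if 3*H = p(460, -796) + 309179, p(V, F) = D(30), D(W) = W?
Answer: -36597725270636528/4027827 ≈ -9.0862e+9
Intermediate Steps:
s(d) = -3 (s(d) = -3 + (d - d) = -3 + 0 = -3)
p(V, F) = 30
v(G) = 1869
H = 309209/3 (H = (30 + 309179)/3 = (⅓)*309209 = 309209/3 ≈ 1.0307e+5)
A = -1105645/1342609 (A = -2211290*1/2685218 = -1105645/1342609 ≈ -0.82350)
(H - 4966754)*(A + v(s(19))) = (309209/3 - 4966754)*(-1105645/1342609 + 1869) = -14591053/3*2508230576/1342609 = -36597725270636528/4027827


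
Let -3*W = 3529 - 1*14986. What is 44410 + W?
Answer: 48229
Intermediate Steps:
W = 3819 (W = -(3529 - 1*14986)/3 = -(3529 - 14986)/3 = -⅓*(-11457) = 3819)
44410 + W = 44410 + 3819 = 48229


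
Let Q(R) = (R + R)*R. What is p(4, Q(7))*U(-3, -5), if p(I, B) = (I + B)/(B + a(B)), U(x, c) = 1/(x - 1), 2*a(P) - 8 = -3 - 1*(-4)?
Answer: -51/205 ≈ -0.24878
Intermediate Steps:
a(P) = 9/2 (a(P) = 4 + (-3 - 1*(-4))/2 = 4 + (-3 + 4)/2 = 4 + (½)*1 = 4 + ½ = 9/2)
U(x, c) = 1/(-1 + x)
Q(R) = 2*R² (Q(R) = (2*R)*R = 2*R²)
p(I, B) = (B + I)/(9/2 + B) (p(I, B) = (I + B)/(B + 9/2) = (B + I)/(9/2 + B))
p(4, Q(7))*U(-3, -5) = (2*(2*7² + 4)/(9 + 2*(2*7²)))/(-1 - 3) = (2*(2*49 + 4)/(9 + 2*(2*49)))/(-4) = (2*(98 + 4)/(9 + 2*98))*(-¼) = (2*102/(9 + 196))*(-¼) = (2*102/205)*(-¼) = (2*(1/205)*102)*(-¼) = (204/205)*(-¼) = -51/205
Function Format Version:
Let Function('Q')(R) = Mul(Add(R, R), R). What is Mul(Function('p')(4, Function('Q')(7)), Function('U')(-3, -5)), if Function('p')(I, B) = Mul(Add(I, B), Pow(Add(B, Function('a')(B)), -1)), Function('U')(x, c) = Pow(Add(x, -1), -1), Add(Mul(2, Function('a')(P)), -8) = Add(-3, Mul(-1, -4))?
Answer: Rational(-51, 205) ≈ -0.24878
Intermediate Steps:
Function('a')(P) = Rational(9, 2) (Function('a')(P) = Add(4, Mul(Rational(1, 2), Add(-3, Mul(-1, -4)))) = Add(4, Mul(Rational(1, 2), Add(-3, 4))) = Add(4, Mul(Rational(1, 2), 1)) = Add(4, Rational(1, 2)) = Rational(9, 2))
Function('U')(x, c) = Pow(Add(-1, x), -1)
Function('Q')(R) = Mul(2, Pow(R, 2)) (Function('Q')(R) = Mul(Mul(2, R), R) = Mul(2, Pow(R, 2)))
Function('p')(I, B) = Mul(Pow(Add(Rational(9, 2), B), -1), Add(B, I)) (Function('p')(I, B) = Mul(Add(I, B), Pow(Add(B, Rational(9, 2)), -1)) = Mul(Add(B, I), Pow(Add(Rational(9, 2), B), -1)) = Mul(Pow(Add(Rational(9, 2), B), -1), Add(B, I)))
Mul(Function('p')(4, Function('Q')(7)), Function('U')(-3, -5)) = Mul(Mul(2, Pow(Add(9, Mul(2, Mul(2, Pow(7, 2)))), -1), Add(Mul(2, Pow(7, 2)), 4)), Pow(Add(-1, -3), -1)) = Mul(Mul(2, Pow(Add(9, Mul(2, Mul(2, 49))), -1), Add(Mul(2, 49), 4)), Pow(-4, -1)) = Mul(Mul(2, Pow(Add(9, Mul(2, 98)), -1), Add(98, 4)), Rational(-1, 4)) = Mul(Mul(2, Pow(Add(9, 196), -1), 102), Rational(-1, 4)) = Mul(Mul(2, Pow(205, -1), 102), Rational(-1, 4)) = Mul(Mul(2, Rational(1, 205), 102), Rational(-1, 4)) = Mul(Rational(204, 205), Rational(-1, 4)) = Rational(-51, 205)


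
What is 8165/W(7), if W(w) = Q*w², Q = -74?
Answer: -8165/3626 ≈ -2.2518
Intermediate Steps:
W(w) = -74*w²
8165/W(7) = 8165/((-74*7²)) = 8165/((-74*49)) = 8165/(-3626) = 8165*(-1/3626) = -8165/3626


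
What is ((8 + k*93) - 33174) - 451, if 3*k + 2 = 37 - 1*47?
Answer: -33989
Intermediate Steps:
k = -4 (k = -2/3 + (37 - 1*47)/3 = -2/3 + (37 - 47)/3 = -2/3 + (1/3)*(-10) = -2/3 - 10/3 = -4)
((8 + k*93) - 33174) - 451 = ((8 - 4*93) - 33174) - 451 = ((8 - 372) - 33174) - 451 = (-364 - 33174) - 451 = -33538 - 451 = -33989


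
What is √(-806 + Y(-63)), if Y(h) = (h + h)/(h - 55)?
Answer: I*√2801969/59 ≈ 28.371*I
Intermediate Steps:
Y(h) = 2*h/(-55 + h) (Y(h) = (2*h)/(-55 + h) = 2*h/(-55 + h))
√(-806 + Y(-63)) = √(-806 + 2*(-63)/(-55 - 63)) = √(-806 + 2*(-63)/(-118)) = √(-806 + 2*(-63)*(-1/118)) = √(-806 + 63/59) = √(-47491/59) = I*√2801969/59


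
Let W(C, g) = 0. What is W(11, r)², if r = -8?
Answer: 0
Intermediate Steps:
W(11, r)² = 0² = 0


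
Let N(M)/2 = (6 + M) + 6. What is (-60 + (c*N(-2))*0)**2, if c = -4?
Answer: 3600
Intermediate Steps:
N(M) = 24 + 2*M (N(M) = 2*((6 + M) + 6) = 2*(12 + M) = 24 + 2*M)
(-60 + (c*N(-2))*0)**2 = (-60 - 4*(24 + 2*(-2))*0)**2 = (-60 - 4*(24 - 4)*0)**2 = (-60 - 4*20*0)**2 = (-60 - 80*0)**2 = (-60 + 0)**2 = (-60)**2 = 3600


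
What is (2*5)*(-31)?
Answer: -310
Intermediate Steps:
(2*5)*(-31) = 10*(-31) = -310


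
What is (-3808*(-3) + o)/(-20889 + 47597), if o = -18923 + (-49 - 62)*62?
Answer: -14381/26708 ≈ -0.53845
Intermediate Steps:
o = -25805 (o = -18923 - 111*62 = -18923 - 6882 = -25805)
(-3808*(-3) + o)/(-20889 + 47597) = (-3808*(-3) - 25805)/(-20889 + 47597) = (11424 - 25805)/26708 = -14381*1/26708 = -14381/26708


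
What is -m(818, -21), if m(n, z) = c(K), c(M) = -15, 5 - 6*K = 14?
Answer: 15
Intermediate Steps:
K = -3/2 (K = ⅚ - ⅙*14 = ⅚ - 7/3 = -3/2 ≈ -1.5000)
m(n, z) = -15
-m(818, -21) = -1*(-15) = 15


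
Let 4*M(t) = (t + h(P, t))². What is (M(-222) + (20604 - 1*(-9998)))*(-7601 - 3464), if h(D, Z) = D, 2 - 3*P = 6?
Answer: -4289269795/9 ≈ -4.7659e+8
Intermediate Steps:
P = -4/3 (P = ⅔ - ⅓*6 = ⅔ - 2 = -4/3 ≈ -1.3333)
M(t) = (-4/3 + t)²/4 (M(t) = (t - 4/3)²/4 = (-4/3 + t)²/4)
(M(-222) + (20604 - 1*(-9998)))*(-7601 - 3464) = ((-4 + 3*(-222))²/36 + (20604 - 1*(-9998)))*(-7601 - 3464) = ((-4 - 666)²/36 + (20604 + 9998))*(-11065) = ((1/36)*(-670)² + 30602)*(-11065) = ((1/36)*448900 + 30602)*(-11065) = (112225/9 + 30602)*(-11065) = (387643/9)*(-11065) = -4289269795/9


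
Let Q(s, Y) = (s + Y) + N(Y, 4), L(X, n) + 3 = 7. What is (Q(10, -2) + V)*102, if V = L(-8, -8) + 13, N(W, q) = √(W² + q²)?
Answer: 2550 + 204*√5 ≈ 3006.2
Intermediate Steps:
L(X, n) = 4 (L(X, n) = -3 + 7 = 4)
Q(s, Y) = Y + s + √(16 + Y²) (Q(s, Y) = (s + Y) + √(Y² + 4²) = (Y + s) + √(Y² + 16) = (Y + s) + √(16 + Y²) = Y + s + √(16 + Y²))
V = 17 (V = 4 + 13 = 17)
(Q(10, -2) + V)*102 = ((-2 + 10 + √(16 + (-2)²)) + 17)*102 = ((-2 + 10 + √(16 + 4)) + 17)*102 = ((-2 + 10 + √20) + 17)*102 = ((-2 + 10 + 2*√5) + 17)*102 = ((8 + 2*√5) + 17)*102 = (25 + 2*√5)*102 = 2550 + 204*√5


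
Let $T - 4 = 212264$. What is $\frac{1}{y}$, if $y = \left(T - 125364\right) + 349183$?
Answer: $\frac{1}{436087} \approx 2.2931 \cdot 10^{-6}$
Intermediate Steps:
$T = 212268$ ($T = 4 + 212264 = 212268$)
$y = 436087$ ($y = \left(212268 - 125364\right) + 349183 = 86904 + 349183 = 436087$)
$\frac{1}{y} = \frac{1}{436087}$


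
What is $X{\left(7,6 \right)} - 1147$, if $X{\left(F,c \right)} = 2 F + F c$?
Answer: $-1091$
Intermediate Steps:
$X{\left(7,6 \right)} - 1147 = 7 \left(2 + 6\right) - 1147 = 7 \cdot 8 - 1147 = 56 - 1147 = -1091$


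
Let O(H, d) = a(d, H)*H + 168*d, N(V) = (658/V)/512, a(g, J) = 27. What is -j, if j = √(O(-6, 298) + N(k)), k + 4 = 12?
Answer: -55*√67570/64 ≈ -223.39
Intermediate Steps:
k = 8 (k = -4 + 12 = 8)
N(V) = 329/(256*V) (N(V) = (658/V)*(1/512) = 329/(256*V))
O(H, d) = 27*H + 168*d
j = 55*√67570/64 (j = √((27*(-6) + 168*298) + (329/256)/8) = √((-162 + 50064) + (329/256)*(⅛)) = √(49902 + 329/2048) = √(102199625/2048) = 55*√67570/64 ≈ 223.39)
-j = -55*√67570/64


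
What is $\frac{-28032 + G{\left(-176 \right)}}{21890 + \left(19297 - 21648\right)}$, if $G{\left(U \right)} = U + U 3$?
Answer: $- \frac{28736}{19539} \approx -1.4707$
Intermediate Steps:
$G{\left(U \right)} = 4 U$ ($G{\left(U \right)} = U + 3 U = 4 U$)
$\frac{-28032 + G{\left(-176 \right)}}{21890 + \left(19297 - 21648\right)} = \frac{-28032 + 4 \left(-176\right)}{21890 + \left(19297 - 21648\right)} = \frac{-28032 - 704}{21890 + \left(19297 - 21648\right)} = - \frac{28736}{21890 - 2351} = - \frac{28736}{19539}$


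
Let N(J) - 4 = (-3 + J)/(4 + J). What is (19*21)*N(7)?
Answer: 19152/11 ≈ 1741.1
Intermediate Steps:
N(J) = 4 + (-3 + J)/(4 + J)
(19*21)*N(7) = (19*21)*((13 + 5*7)/(4 + 7)) = 399*((13 + 35)/11) = 399*((1/11)*48) = 399*(48/11) = 19152/11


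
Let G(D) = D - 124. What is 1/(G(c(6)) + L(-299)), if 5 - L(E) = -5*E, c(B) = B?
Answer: -1/1608 ≈ -0.00062189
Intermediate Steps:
G(D) = -124 + D
L(E) = 5 + 5*E (L(E) = 5 - (-5)*E = 5 + 5*E)
1/(G(c(6)) + L(-299)) = 1/((-124 + 6) + (5 + 5*(-299))) = 1/(-118 + (5 - 1495)) = 1/(-118 - 1490) = 1/(-1608) = -1/1608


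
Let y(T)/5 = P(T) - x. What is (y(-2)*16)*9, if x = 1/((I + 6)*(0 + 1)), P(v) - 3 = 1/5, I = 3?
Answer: 2224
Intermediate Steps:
P(v) = 16/5 (P(v) = 3 + 1/5 = 3 + ⅕ = 16/5)
x = ⅑ (x = 1/((3 + 6)*(0 + 1)) = 1/(9*1) = 1/9 = ⅑ ≈ 0.11111)
y(T) = 139/9 (y(T) = 5*(16/5 - 1*⅑) = 5*(16/5 - ⅑) = 5*(139/45) = 139/9)
(y(-2)*16)*9 = ((139/9)*16)*9 = (2224/9)*9 = 2224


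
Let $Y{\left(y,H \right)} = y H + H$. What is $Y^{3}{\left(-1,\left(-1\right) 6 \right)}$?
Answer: $0$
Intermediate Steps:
$Y{\left(y,H \right)} = H + H y$ ($Y{\left(y,H \right)} = H y + H = H + H y$)
$Y^{3}{\left(-1,\left(-1\right) 6 \right)} = \left(\left(-1\right) 6 \left(1 - 1\right)\right)^{3} = \left(\left(-6\right) 0\right)^{3} = 0^{3} = 0$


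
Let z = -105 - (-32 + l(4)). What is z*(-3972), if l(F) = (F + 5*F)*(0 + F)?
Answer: 671268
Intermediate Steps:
l(F) = 6*F² (l(F) = (6*F)*F = 6*F²)
z = -169 (z = -105 - (-32 + 6*4²) = -105 - (-32 + 6*16) = -105 - (-32 + 96) = -105 - 1*64 = -105 - 64 = -169)
z*(-3972) = -169*(-3972) = 671268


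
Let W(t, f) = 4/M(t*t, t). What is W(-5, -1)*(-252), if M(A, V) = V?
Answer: 1008/5 ≈ 201.60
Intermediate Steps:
W(t, f) = 4/t
W(-5, -1)*(-252) = (4/(-5))*(-252) = (4*(-1/5))*(-252) = -4/5*(-252) = 1008/5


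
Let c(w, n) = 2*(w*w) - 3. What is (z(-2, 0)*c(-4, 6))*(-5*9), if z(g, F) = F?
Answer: 0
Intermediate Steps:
c(w, n) = -3 + 2*w**2 (c(w, n) = 2*w**2 - 3 = -3 + 2*w**2)
(z(-2, 0)*c(-4, 6))*(-5*9) = (0*(-3 + 2*(-4)**2))*(-5*9) = (0*(-3 + 2*16))*(-45) = (0*(-3 + 32))*(-45) = (0*29)*(-45) = 0*(-45) = 0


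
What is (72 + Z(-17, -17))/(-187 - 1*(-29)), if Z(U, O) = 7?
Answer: -½ ≈ -0.50000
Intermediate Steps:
(72 + Z(-17, -17))/(-187 - 1*(-29)) = (72 + 7)/(-187 - 1*(-29)) = 79/(-187 + 29) = 79/(-158) = 79*(-1/158) = -½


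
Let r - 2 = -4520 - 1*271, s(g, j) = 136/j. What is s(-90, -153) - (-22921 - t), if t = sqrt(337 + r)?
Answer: 206281/9 + 2*I*sqrt(1113) ≈ 22920.0 + 66.723*I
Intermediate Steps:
r = -4789 (r = 2 + (-4520 - 1*271) = 2 + (-4520 - 271) = 2 - 4791 = -4789)
t = 2*I*sqrt(1113) (t = sqrt(337 - 4789) = sqrt(-4452) = 2*I*sqrt(1113) ≈ 66.723*I)
s(-90, -153) - (-22921 - t) = 136/(-153) - (-22921 - 2*I*sqrt(1113)) = 136*(-1/153) - (-22921 - 2*I*sqrt(1113)) = -8/9 + (22921 + 2*I*sqrt(1113)) = 206281/9 + 2*I*sqrt(1113)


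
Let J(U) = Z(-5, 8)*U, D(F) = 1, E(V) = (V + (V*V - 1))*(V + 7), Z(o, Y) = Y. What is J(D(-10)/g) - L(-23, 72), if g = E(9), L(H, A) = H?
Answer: 4095/178 ≈ 23.006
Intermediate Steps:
E(V) = (7 + V)*(-1 + V + V²) (E(V) = (V + (V² - 1))*(7 + V) = (V + (-1 + V²))*(7 + V) = (-1 + V + V²)*(7 + V) = (7 + V)*(-1 + V + V²))
g = 1424 (g = -7 + 9³ + 6*9 + 8*9² = -7 + 729 + 54 + 8*81 = -7 + 729 + 54 + 648 = 1424)
J(U) = 8*U
J(D(-10)/g) - L(-23, 72) = 8*(1/1424) - 1*(-23) = 8*(1*(1/1424)) + 23 = 8*(1/1424) + 23 = 1/178 + 23 = 4095/178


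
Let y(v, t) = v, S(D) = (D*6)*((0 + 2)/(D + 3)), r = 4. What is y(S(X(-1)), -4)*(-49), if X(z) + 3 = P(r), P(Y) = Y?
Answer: -147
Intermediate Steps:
X(z) = 1 (X(z) = -3 + 4 = 1)
S(D) = 12*D/(3 + D) (S(D) = (6*D)*(2/(3 + D)) = 12*D/(3 + D))
y(S(X(-1)), -4)*(-49) = (12*1/(3 + 1))*(-49) = (12*1/4)*(-49) = (12*1*(1/4))*(-49) = 3*(-49) = -147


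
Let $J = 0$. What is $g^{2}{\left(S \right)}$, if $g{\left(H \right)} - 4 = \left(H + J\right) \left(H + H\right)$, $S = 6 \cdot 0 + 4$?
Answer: $1296$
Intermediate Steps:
$S = 4$ ($S = 0 + 4 = 4$)
$g{\left(H \right)} = 4 + 2 H^{2}$ ($g{\left(H \right)} = 4 + \left(H + 0\right) \left(H + H\right) = 4 + H 2 H = 4 + 2 H^{2}$)
$g^{2}{\left(S \right)} = \left(4 + 2 \cdot 4^{2}\right)^{2} = \left(4 + 2 \cdot 16\right)^{2} = \left(4 + 32\right)^{2} = 36^{2} = 1296$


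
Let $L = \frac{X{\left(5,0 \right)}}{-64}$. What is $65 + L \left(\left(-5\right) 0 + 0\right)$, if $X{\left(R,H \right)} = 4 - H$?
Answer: $65$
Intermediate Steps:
$L = - \frac{1}{16}$ ($L = \frac{4 - 0}{-64} = \left(4 + 0\right) \left(- \frac{1}{64}\right) = 4 \left(- \frac{1}{64}\right) = - \frac{1}{16} \approx -0.0625$)
$65 + L \left(\left(-5\right) 0 + 0\right) = 65 - \frac{\left(-5\right) 0 + 0}{16} = 65 - \frac{0 + 0}{16} = 65 - 0 = 65 + 0 = 65$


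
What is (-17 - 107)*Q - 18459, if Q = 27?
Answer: -21807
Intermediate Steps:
(-17 - 107)*Q - 18459 = (-17 - 107)*27 - 18459 = -124*27 - 18459 = -3348 - 18459 = -21807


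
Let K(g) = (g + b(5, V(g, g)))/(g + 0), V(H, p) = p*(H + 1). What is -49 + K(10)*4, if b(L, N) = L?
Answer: -43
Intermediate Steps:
V(H, p) = p*(1 + H)
K(g) = (5 + g)/g (K(g) = (g + 5)/(g + 0) = (5 + g)/g)
-49 + K(10)*4 = -49 + ((5 + 10)/10)*4 = -49 + ((⅒)*15)*4 = -49 + (3/2)*4 = -49 + 6 = -43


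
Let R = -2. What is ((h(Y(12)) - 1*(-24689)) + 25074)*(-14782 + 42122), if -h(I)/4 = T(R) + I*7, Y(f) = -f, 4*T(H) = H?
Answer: 1369761340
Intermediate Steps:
T(H) = H/4
h(I) = 2 - 28*I (h(I) = -4*((1/4)*(-2) + I*7) = -4*(-1/2 + 7*I) = 2 - 28*I)
((h(Y(12)) - 1*(-24689)) + 25074)*(-14782 + 42122) = (((2 - (-28)*12) - 1*(-24689)) + 25074)*(-14782 + 42122) = (((2 - 28*(-12)) + 24689) + 25074)*27340 = (((2 + 336) + 24689) + 25074)*27340 = ((338 + 24689) + 25074)*27340 = (25027 + 25074)*27340 = 50101*27340 = 1369761340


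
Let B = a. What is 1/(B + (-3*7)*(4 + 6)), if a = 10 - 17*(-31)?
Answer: 1/327 ≈ 0.0030581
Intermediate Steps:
a = 537 (a = 10 + 527 = 537)
B = 537
1/(B + (-3*7)*(4 + 6)) = 1/(537 + (-3*7)*(4 + 6)) = 1/(537 - 21*10) = 1/(537 - 210) = 1/327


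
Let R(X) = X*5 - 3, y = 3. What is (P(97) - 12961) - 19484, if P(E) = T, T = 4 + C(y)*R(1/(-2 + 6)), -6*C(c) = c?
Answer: -259521/8 ≈ -32440.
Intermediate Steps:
C(c) = -c/6
R(X) = -3 + 5*X (R(X) = 5*X - 3 = -3 + 5*X)
T = 39/8 (T = 4 + (-⅙*3)*(-3 + 5/(-2 + 6)) = 4 - (-3 + 5/4)/2 = 4 - ½*(-7/4) = 4 + 7/8 = 39/8 ≈ 4.8750)
P(E) = 39/8
(P(97) - 12961) - 19484 = (39/8 - 12961) - 19484 = -103649/8 - 19484 = -259521/8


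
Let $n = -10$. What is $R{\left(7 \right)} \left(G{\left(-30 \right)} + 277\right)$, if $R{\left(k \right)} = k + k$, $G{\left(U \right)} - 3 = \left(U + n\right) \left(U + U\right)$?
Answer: $37520$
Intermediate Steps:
$G{\left(U \right)} = 3 + 2 U \left(-10 + U\right)$ ($G{\left(U \right)} = 3 + \left(U - 10\right) \left(U + U\right) = 3 + \left(-10 + U\right) 2 U = 3 + 2 U \left(-10 + U\right)$)
$R{\left(k \right)} = 2 k$
$R{\left(7 \right)} \left(G{\left(-30 \right)} + 277\right) = 2 \cdot 7 \left(\left(3 - -600 + 2 \left(-30\right)^{2}\right) + 277\right) = 14 \left(\left(3 + 600 + 2 \cdot 900\right) + 277\right) = 14 \left(\left(3 + 600 + 1800\right) + 277\right) = 14 \left(2403 + 277\right) = 14 \cdot 2680 = 37520$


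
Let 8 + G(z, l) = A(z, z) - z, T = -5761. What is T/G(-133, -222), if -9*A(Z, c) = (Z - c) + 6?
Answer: -17283/373 ≈ -46.335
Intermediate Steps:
A(Z, c) = -⅔ - Z/9 + c/9 (A(Z, c) = -((Z - c) + 6)/9 = -(6 + Z - c)/9 = -⅔ - Z/9 + c/9)
G(z, l) = -26/3 - z (G(z, l) = -8 + ((-⅔ - z/9 + z/9) - z) = -8 + (-⅔ - z) = -26/3 - z)
T/G(-133, -222) = -5761/(-26/3 - 1*(-133)) = -5761/(-26/3 + 133) = -5761/373/3 = -5761*3/373 = -17283/373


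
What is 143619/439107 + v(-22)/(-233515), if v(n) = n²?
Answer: 11108220999/34179357035 ≈ 0.32500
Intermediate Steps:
143619/439107 + v(-22)/(-233515) = 143619/439107 + (-22)²/(-233515) = 143619*(1/439107) + 484*(-1/233515) = 47873/146369 - 484/233515 = 11108220999/34179357035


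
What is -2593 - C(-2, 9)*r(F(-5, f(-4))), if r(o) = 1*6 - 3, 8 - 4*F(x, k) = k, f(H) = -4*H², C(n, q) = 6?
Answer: -2611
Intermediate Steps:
F(x, k) = 2 - k/4
r(o) = 3 (r(o) = 6 - 3 = 3)
-2593 - C(-2, 9)*r(F(-5, f(-4))) = -2593 - 6*3 = -2593 - 1*18 = -2593 - 18 = -2611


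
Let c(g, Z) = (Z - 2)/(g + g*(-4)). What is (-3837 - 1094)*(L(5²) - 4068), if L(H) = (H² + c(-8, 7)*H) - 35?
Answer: 410984057/24 ≈ 1.7124e+7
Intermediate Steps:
c(g, Z) = -(-2 + Z)/(3*g) (c(g, Z) = (-2 + Z)/(g - 4*g) = (-2 + Z)/((-3*g)) = (-2 + Z)*(-1/(3*g)) = -(-2 + Z)/(3*g))
L(H) = -35 + H² + 5*H/24 (L(H) = (H² + ((⅓)*(2 - 1*7)/(-8))*H) - 35 = (H² + ((⅓)*(-⅛)*(2 - 7))*H) - 35 = (H² + ((⅓)*(-⅛)*(-5))*H) - 35 = (H² + 5*H/24) - 35 = -35 + H² + 5*H/24)
(-3837 - 1094)*(L(5²) - 4068) = (-3837 - 1094)*((-35 + (5²)² + (5/24)*5²) - 4068) = -4931*((-35 + 25² + (5/24)*25) - 4068) = -4931*((-35 + 625 + 125/24) - 4068) = -4931*(14285/24 - 4068) = -4931*(-83347/24) = 410984057/24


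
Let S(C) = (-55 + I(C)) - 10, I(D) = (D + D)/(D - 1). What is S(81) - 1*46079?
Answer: -1845679/40 ≈ -46142.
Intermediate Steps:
I(D) = 2*D/(-1 + D) (I(D) = (2*D)/(-1 + D) = 2*D/(-1 + D))
S(C) = -65 + 2*C/(-1 + C) (S(C) = (-55 + 2*C/(-1 + C)) - 10 = -65 + 2*C/(-1 + C))
S(81) - 1*46079 = (65 - 63*81)/(-1 + 81) - 1*46079 = (65 - 5103)/80 - 46079 = (1/80)*(-5038) - 46079 = -2519/40 - 46079 = -1845679/40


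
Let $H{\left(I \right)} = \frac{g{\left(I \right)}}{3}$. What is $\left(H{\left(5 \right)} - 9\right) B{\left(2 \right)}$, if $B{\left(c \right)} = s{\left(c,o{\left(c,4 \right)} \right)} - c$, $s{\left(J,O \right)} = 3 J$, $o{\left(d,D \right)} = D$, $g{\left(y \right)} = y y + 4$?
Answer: $\frac{8}{3} \approx 2.6667$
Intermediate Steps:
$g{\left(y \right)} = 4 + y^{2}$ ($g{\left(y \right)} = y^{2} + 4 = 4 + y^{2}$)
$B{\left(c \right)} = 2 c$ ($B{\left(c \right)} = 3 c - c = 2 c$)
$H{\left(I \right)} = \frac{4}{3} + \frac{I^{2}}{3}$ ($H{\left(I \right)} = \frac{4 + I^{2}}{3} = \left(4 + I^{2}\right) \frac{1}{3} = \frac{4}{3} + \frac{I^{2}}{3}$)
$\left(H{\left(5 \right)} - 9\right) B{\left(2 \right)} = \left(\left(\frac{4}{3} + \frac{5^{2}}{3}\right) - 9\right) 2 \cdot 2 = \left(\left(\frac{4}{3} + \frac{1}{3} \cdot 25\right) - 9\right) 4 = \left(\left(\frac{4}{3} + \frac{25}{3}\right) - 9\right) 4 = \left(\frac{29}{3} - 9\right) 4 = \frac{2}{3} \cdot 4 = \frac{8}{3}$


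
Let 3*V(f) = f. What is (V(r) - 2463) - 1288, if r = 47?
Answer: -11206/3 ≈ -3735.3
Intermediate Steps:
V(f) = f/3
(V(r) - 2463) - 1288 = ((⅓)*47 - 2463) - 1288 = (47/3 - 2463) - 1288 = -7342/3 - 1288 = -11206/3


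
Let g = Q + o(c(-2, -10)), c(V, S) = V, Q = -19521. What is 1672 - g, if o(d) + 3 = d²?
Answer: 21192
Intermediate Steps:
o(d) = -3 + d²
g = -19520 (g = -19521 + (-3 + (-2)²) = -19521 + (-3 + 4) = -19521 + 1 = -19520)
1672 - g = 1672 - 1*(-19520) = 1672 + 19520 = 21192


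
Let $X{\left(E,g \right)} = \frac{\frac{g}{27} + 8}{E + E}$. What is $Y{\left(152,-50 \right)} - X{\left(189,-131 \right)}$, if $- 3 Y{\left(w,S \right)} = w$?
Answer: $- \frac{517189}{10206} \approx -50.675$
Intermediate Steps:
$Y{\left(w,S \right)} = - \frac{w}{3}$
$X{\left(E,g \right)} = \frac{8 + \frac{g}{27}}{2 E}$ ($X{\left(E,g \right)} = \frac{g \frac{1}{27} + 8}{2 E} = \left(\frac{g}{27} + 8\right) \frac{1}{2 E} = \left(8 + \frac{g}{27}\right) \frac{1}{2 E} = \frac{8 + \frac{g}{27}}{2 E}$)
$Y{\left(152,-50 \right)} - X{\left(189,-131 \right)} = \left(- \frac{1}{3}\right) 152 - \frac{216 - 131}{54 \cdot 189} = - \frac{152}{3} - \frac{1}{54} \cdot \frac{1}{189} \cdot 85 = - \frac{152}{3} - \frac{85}{10206} = - \frac{517189}{10206}$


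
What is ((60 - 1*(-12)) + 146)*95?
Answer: 20710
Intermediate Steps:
((60 - 1*(-12)) + 146)*95 = ((60 + 12) + 146)*95 = (72 + 146)*95 = 218*95 = 20710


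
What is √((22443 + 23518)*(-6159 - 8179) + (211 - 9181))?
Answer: 2*I*√164749447 ≈ 25671.0*I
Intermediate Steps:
√((22443 + 23518)*(-6159 - 8179) + (211 - 9181)) = √(45961*(-14338) - 8970) = √(-658988818 - 8970) = √(-658997788) = 2*I*√164749447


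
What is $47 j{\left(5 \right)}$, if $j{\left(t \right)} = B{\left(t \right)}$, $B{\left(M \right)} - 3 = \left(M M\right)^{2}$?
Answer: $29516$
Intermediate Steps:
$B{\left(M \right)} = 3 + M^{4}$ ($B{\left(M \right)} = 3 + \left(M M\right)^{2} = 3 + \left(M^{2}\right)^{2} = 3 + M^{4}$)
$j{\left(t \right)} = 3 + t^{4}$
$47 j{\left(5 \right)} = 47 \left(3 + 5^{4}\right) = 47 \left(3 + 625\right) = 47 \cdot 628 = 29516$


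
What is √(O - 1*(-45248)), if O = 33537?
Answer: √78785 ≈ 280.69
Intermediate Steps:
√(O - 1*(-45248)) = √(33537 - 1*(-45248)) = √(33537 + 45248) = √78785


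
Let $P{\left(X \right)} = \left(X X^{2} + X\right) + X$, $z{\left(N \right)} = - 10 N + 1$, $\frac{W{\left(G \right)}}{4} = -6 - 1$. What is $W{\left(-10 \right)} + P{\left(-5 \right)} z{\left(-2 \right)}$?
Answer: $-2863$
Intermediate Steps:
$W{\left(G \right)} = -28$ ($W{\left(G \right)} = 4 \left(-6 - 1\right) = 4 \left(-7\right) = -28$)
$z{\left(N \right)} = 1 - 10 N$
$P{\left(X \right)} = X^{3} + 2 X$ ($P{\left(X \right)} = \left(X^{3} + X\right) + X = \left(X + X^{3}\right) + X = X^{3} + 2 X$)
$W{\left(-10 \right)} + P{\left(-5 \right)} z{\left(-2 \right)} = -28 + - 5 \left(2 + \left(-5\right)^{2}\right) \left(1 - -20\right) = -28 + - 5 \left(2 + 25\right) \left(1 + 20\right) = -28 + \left(-5\right) 27 \cdot 21 = -28 - 2835 = -2863$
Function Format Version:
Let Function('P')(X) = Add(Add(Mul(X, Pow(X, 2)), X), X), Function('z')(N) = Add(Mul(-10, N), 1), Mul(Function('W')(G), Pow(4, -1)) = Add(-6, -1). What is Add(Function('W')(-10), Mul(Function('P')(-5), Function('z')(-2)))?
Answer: -2863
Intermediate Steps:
Function('W')(G) = -28 (Function('W')(G) = Mul(4, Add(-6, -1)) = Mul(4, -7) = -28)
Function('z')(N) = Add(1, Mul(-10, N))
Function('P')(X) = Add(Pow(X, 3), Mul(2, X)) (Function('P')(X) = Add(Add(Pow(X, 3), X), X) = Add(Add(X, Pow(X, 3)), X) = Add(Pow(X, 3), Mul(2, X)))
Add(Function('W')(-10), Mul(Function('P')(-5), Function('z')(-2))) = Add(-28, Mul(Mul(-5, Add(2, Pow(-5, 2))), Add(1, Mul(-10, -2)))) = Add(-28, Mul(Mul(-5, Add(2, 25)), Add(1, 20))) = Add(-28, Mul(Mul(-5, 27), 21)) = Add(-28, Mul(-135, 21)) = Add(-28, -2835) = -2863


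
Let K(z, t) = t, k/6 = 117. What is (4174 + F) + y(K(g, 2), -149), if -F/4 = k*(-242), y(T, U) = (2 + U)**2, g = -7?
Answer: 705319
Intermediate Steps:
k = 702 (k = 6*117 = 702)
F = 679536 (F = -2808*(-242) = -4*(-169884) = 679536)
(4174 + F) + y(K(g, 2), -149) = (4174 + 679536) + (2 - 149)**2 = 683710 + (-147)**2 = 683710 + 21609 = 705319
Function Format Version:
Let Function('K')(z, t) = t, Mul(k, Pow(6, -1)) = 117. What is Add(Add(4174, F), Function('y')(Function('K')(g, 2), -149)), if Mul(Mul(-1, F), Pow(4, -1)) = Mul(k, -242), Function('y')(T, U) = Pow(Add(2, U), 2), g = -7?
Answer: 705319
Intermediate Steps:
k = 702 (k = Mul(6, 117) = 702)
F = 679536 (F = Mul(-4, Mul(702, -242)) = Mul(-4, -169884) = 679536)
Add(Add(4174, F), Function('y')(Function('K')(g, 2), -149)) = Add(Add(4174, 679536), Pow(Add(2, -149), 2)) = Add(683710, Pow(-147, 2)) = Add(683710, 21609) = 705319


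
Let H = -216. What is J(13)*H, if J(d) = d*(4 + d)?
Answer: -47736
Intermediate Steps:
J(13)*H = (13*(4 + 13))*(-216) = (13*17)*(-216) = 221*(-216) = -47736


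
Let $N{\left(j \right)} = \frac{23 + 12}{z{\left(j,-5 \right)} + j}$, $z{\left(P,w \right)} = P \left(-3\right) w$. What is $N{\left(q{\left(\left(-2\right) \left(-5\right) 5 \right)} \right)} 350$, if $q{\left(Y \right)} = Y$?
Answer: $\frac{245}{16} \approx 15.313$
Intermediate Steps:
$z{\left(P,w \right)} = - 3 P w$
$N{\left(j \right)} = \frac{35}{16 j}$ ($N{\left(j \right)} = \frac{23 + 12}{\left(-3\right) j \left(-5\right) + j} = \frac{35}{15 j + j} = \frac{35}{16 j}$)
$N{\left(q{\left(\left(-2\right) \left(-5\right) 5 \right)} \right)} 350 = \frac{35}{16 \left(-2\right) \left(-5\right) 5} \cdot 350 = \frac{35}{16 \cdot 10 \cdot 5} \cdot 350 = \frac{35}{16 \cdot 50} \cdot 350 = \frac{35}{16} \cdot \frac{1}{50} \cdot 350 = \frac{7}{160} \cdot 350 = \frac{245}{16}$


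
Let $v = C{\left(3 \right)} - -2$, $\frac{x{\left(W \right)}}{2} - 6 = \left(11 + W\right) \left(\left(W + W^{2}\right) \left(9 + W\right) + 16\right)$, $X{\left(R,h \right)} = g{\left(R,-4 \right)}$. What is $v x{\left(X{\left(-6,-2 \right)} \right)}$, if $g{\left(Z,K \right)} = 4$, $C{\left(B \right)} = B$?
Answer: $41460$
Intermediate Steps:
$X{\left(R,h \right)} = 4$
$x{\left(W \right)} = 12 + 2 \left(11 + W\right) \left(16 + \left(9 + W\right) \left(W + W^{2}\right)\right)$ ($x{\left(W \right)} = 12 + 2 \left(11 + W\right) \left(\left(W + W^{2}\right) \left(9 + W\right) + 16\right) = 12 + 2 \left(11 + W\right) \left(\left(9 + W\right) \left(W + W^{2}\right) + 16\right) = 12 + 2 \left(11 + W\right) \left(16 + \left(9 + W\right) \left(W + W^{2}\right)\right)$)
$v = 5$ ($v = 3 - -2 = 3 + 2 = 5$)
$v x{\left(X{\left(-6,-2 \right)} \right)} = 5 \left(364 + 2 \cdot 4^{4} + 42 \cdot 4^{3} + 230 \cdot 4 + 238 \cdot 4^{2}\right) = 5 \left(364 + 2 \cdot 256 + 42 \cdot 64 + 920 + 238 \cdot 16\right) = 5 \left(364 + 512 + 2688 + 920 + 3808\right) = 5 \cdot 8292 = 41460$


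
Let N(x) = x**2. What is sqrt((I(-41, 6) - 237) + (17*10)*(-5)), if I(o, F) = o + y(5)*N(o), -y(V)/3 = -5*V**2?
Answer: sqrt(629247) ≈ 793.25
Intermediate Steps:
y(V) = 15*V**2 (y(V) = -(-15)*V**2 = 15*V**2)
I(o, F) = o + 375*o**2 (I(o, F) = o + (15*5**2)*o**2 = o + (15*25)*o**2 = o + 375*o**2)
sqrt((I(-41, 6) - 237) + (17*10)*(-5)) = sqrt((-41*(1 + 375*(-41)) - 237) + (17*10)*(-5)) = sqrt((-41*(1 - 15375) - 237) + 170*(-5)) = sqrt((-41*(-15374) - 237) - 850) = sqrt((630334 - 237) - 850) = sqrt(630097 - 850) = sqrt(629247)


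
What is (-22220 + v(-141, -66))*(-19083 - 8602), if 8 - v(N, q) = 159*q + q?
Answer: 322585620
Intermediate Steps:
v(N, q) = 8 - 160*q (v(N, q) = 8 - (159*q + q) = 8 - 160*q)
(-22220 + v(-141, -66))*(-19083 - 8602) = (-22220 + (8 - 160*(-66)))*(-19083 - 8602) = (-22220 + (8 + 10560))*(-27685) = (-22220 + 10568)*(-27685) = -11652*(-27685) = 322585620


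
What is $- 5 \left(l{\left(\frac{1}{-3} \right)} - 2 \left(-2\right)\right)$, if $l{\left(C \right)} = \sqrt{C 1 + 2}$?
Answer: $-20 - \frac{5 \sqrt{15}}{3} \approx -26.455$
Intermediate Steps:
$l{\left(C \right)} = \sqrt{2 + C}$ ($l{\left(C \right)} = \sqrt{C + 2} = \sqrt{2 + C}$)
$- 5 \left(l{\left(\frac{1}{-3} \right)} - 2 \left(-2\right)\right) = - 5 \left(\sqrt{2 + \frac{1}{-3}} - 2 \left(-2\right)\right) = - 5 \left(\sqrt{2 - \frac{1}{3}} - -4\right) = - 5 \left(\sqrt{\frac{5}{3}} + 4\right) = - 5 \left(\frac{\sqrt{15}}{3} + 4\right) = - 5 \left(4 + \frac{\sqrt{15}}{3}\right) = -20 - \frac{5 \sqrt{15}}{3}$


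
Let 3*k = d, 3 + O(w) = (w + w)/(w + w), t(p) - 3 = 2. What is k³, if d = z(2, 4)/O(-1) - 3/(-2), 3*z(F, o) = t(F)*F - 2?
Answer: 1/5832 ≈ 0.00017147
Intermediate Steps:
t(p) = 5 (t(p) = 3 + 2 = 5)
z(F, o) = -⅔ + 5*F/3 (z(F, o) = (5*F - 2)/3 = (-2 + 5*F)/3 = -⅔ + 5*F/3)
O(w) = -2 (O(w) = -3 + (w + w)/(w + w) = -3 + (2*w)/((2*w)) = -3 + (2*w)*(1/(2*w)) = -3 + 1 = -2)
d = ⅙ (d = (-⅔ + (5/3)*2)/(-2) - 3/(-2) = (-⅔ + 10/3)*(-½) - 3*(-½) = (8/3)*(-½) + 3/2 = -4/3 + 3/2 = ⅙ ≈ 0.16667)
k = 1/18 (k = (⅓)*(⅙) = 1/18 ≈ 0.055556)
k³ = (1/18)³ = 1/5832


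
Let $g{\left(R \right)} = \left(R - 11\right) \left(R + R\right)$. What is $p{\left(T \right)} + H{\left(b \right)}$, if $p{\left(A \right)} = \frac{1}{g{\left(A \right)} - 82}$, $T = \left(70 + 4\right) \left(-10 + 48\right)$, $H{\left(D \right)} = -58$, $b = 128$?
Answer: $- \frac{913659035}{15752742} \approx -58.0$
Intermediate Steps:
$g{\left(R \right)} = 2 R \left(-11 + R\right)$ ($g{\left(R \right)} = \left(-11 + R\right) 2 R = 2 R \left(-11 + R\right)$)
$T = 2812$ ($T = 74 \cdot 38 = 2812$)
$p{\left(A \right)} = \frac{1}{-82 + 2 A \left(-11 + A\right)}$ ($p{\left(A \right)} = \frac{1}{2 A \left(-11 + A\right) - 82} = \frac{1}{-82 + 2 A \left(-11 + A\right)}$)
$p{\left(T \right)} + H{\left(b \right)} = \frac{1}{2 \left(-41 + 2812 \left(-11 + 2812\right)\right)} - 58 = \frac{1}{2 \left(-41 + 2812 \cdot 2801\right)} - 58 = \frac{1}{2 \left(-41 + 7876412\right)} - 58 = \frac{1}{2 \cdot 7876371} - 58 = \frac{1}{2} \cdot \frac{1}{7876371} - 58 = \frac{1}{15752742} - 58 = - \frac{913659035}{15752742}$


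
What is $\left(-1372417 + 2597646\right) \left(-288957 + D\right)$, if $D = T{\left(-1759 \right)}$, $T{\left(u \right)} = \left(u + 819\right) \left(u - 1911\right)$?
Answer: $3872756508047$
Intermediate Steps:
$T{\left(u \right)} = \left(-1911 + u\right) \left(819 + u\right)$ ($T{\left(u \right)} = \left(819 + u\right) \left(-1911 + u\right) = \left(-1911 + u\right) \left(819 + u\right)$)
$D = 3449800$ ($D = -1565109 + \left(-1759\right)^{2} - -1920828 = -1565109 + 3094081 + 1920828 = 3449800$)
$\left(-1372417 + 2597646\right) \left(-288957 + D\right) = \left(-1372417 + 2597646\right) \left(-288957 + 3449800\right) = 1225229 \cdot 3160843 = 3872756508047$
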